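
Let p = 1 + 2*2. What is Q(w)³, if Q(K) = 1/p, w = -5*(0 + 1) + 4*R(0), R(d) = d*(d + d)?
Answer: 1/125 ≈ 0.0080000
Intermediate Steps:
R(d) = 2*d² (R(d) = d*(2*d) = 2*d²)
p = 5 (p = 1 + 4 = 5)
w = -5 (w = -5*(0 + 1) + 4*(2*0²) = -5*1 + 4*(2*0) = -5 + 4*0 = -5 + 0 = -5)
Q(K) = ⅕ (Q(K) = 1/5 = ⅕)
Q(w)³ = (⅕)³ = 1/125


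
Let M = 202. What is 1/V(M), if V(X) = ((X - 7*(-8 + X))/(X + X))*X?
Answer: -1/578 ≈ -0.0017301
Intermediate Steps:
V(X) = 28 - 3*X (V(X) = ((X + (56 - 7*X))/((2*X)))*X = ((56 - 6*X)*(1/(2*X)))*X = ((56 - 6*X)/(2*X))*X = 28 - 3*X)
1/V(M) = 1/(28 - 3*202) = 1/(28 - 606) = 1/(-578) = -1/578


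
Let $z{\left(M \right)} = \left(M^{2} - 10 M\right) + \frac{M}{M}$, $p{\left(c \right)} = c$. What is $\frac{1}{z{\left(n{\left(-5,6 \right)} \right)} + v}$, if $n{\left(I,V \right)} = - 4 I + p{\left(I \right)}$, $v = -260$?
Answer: $- \frac{1}{184} \approx -0.0054348$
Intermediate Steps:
$n{\left(I,V \right)} = - 3 I$ ($n{\left(I,V \right)} = - 4 I + I = - 3 I$)
$z{\left(M \right)} = 1 + M^{2} - 10 M$ ($z{\left(M \right)} = \left(M^{2} - 10 M\right) + 1 = 1 + M^{2} - 10 M$)
$\frac{1}{z{\left(n{\left(-5,6 \right)} \right)} + v} = \frac{1}{\left(1 + \left(\left(-3\right) \left(-5\right)\right)^{2} - 10 \left(\left(-3\right) \left(-5\right)\right)\right) - 260} = \frac{1}{\left(1 + 15^{2} - 150\right) - 260} = \frac{1}{\left(1 + 225 - 150\right) - 260} = \frac{1}{76 - 260} = \frac{1}{-184} = - \frac{1}{184}$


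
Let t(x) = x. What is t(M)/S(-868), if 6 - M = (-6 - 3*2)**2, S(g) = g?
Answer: 69/434 ≈ 0.15899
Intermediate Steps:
M = -138 (M = 6 - (-6 - 3*2)**2 = 6 - (-6 - 6)**2 = 6 - 1*(-12)**2 = 6 - 1*144 = 6 - 144 = -138)
t(M)/S(-868) = -138/(-868) = -138*(-1/868) = 69/434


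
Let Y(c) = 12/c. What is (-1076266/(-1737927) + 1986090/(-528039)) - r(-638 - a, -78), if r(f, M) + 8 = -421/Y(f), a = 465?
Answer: -5260361551023883/135954553356 ≈ -38692.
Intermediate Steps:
r(f, M) = -8 - 421*f/12
(-1076266/(-1737927) + 1986090/(-528039)) - r(-638 - a, -78) = (-1076266/(-1737927) + 1986090/(-528039)) - (-8 - 421*(-638 - 1*465)/12) = (-1076266*(-1/1737927) + 1986090*(-1/528039)) - (-8 - 421*(-638 - 465)/12) = (1076266/1737927 - 662030/176013) - (-8 - 421/12*(-1103)) = -106791444928/33988638339 - (-8 + 464363/12) = -106791444928/33988638339 - 1*464267/12 = -106791444928/33988638339 - 464267/12 = -5260361551023883/135954553356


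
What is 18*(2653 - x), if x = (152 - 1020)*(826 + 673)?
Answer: 23468130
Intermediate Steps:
x = -1301132 (x = -868*1499 = -1301132)
18*(2653 - x) = 18*(2653 - 1*(-1301132)) = 18*(2653 + 1301132) = 18*1303785 = 23468130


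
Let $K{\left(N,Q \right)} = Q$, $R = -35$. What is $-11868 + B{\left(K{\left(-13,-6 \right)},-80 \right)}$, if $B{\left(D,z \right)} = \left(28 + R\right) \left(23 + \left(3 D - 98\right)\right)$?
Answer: $-11217$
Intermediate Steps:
$B{\left(D,z \right)} = 525 - 21 D$ ($B{\left(D,z \right)} = \left(28 - 35\right) \left(23 + \left(3 D - 98\right)\right) = - 7 \left(23 + \left(-98 + 3 D\right)\right) = - 7 \left(-75 + 3 D\right) = 525 - 21 D$)
$-11868 + B{\left(K{\left(-13,-6 \right)},-80 \right)} = -11868 + \left(525 - -126\right) = -11868 + \left(525 + 126\right) = -11868 + 651 = -11217$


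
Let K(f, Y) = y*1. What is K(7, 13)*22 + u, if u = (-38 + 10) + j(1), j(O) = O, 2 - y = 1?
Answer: -5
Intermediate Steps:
y = 1 (y = 2 - 1*1 = 2 - 1 = 1)
K(f, Y) = 1 (K(f, Y) = 1*1 = 1)
u = -27 (u = (-38 + 10) + 1 = -28 + 1 = -27)
K(7, 13)*22 + u = 1*22 - 27 = 22 - 27 = -5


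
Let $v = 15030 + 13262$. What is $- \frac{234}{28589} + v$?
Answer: $\frac{808839754}{28589} \approx 28292.0$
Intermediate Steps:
$v = 28292$
$- \frac{234}{28589} + v = - \frac{234}{28589} + 28292 = \frac{808839754}{28589}$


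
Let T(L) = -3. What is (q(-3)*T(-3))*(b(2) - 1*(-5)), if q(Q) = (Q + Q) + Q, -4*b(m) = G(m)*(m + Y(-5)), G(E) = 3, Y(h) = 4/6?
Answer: 81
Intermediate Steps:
Y(h) = ⅔ (Y(h) = 4*(⅙) = ⅔)
b(m) = -½ - 3*m/4 (b(m) = -3*(m + ⅔)/4 = -3*(⅔ + m)/4 = -(2 + 3*m)/4 = -½ - 3*m/4)
q(Q) = 3*Q (q(Q) = 2*Q + Q = 3*Q)
(q(-3)*T(-3))*(b(2) - 1*(-5)) = ((3*(-3))*(-3))*((-½ - ¾*2) - 1*(-5)) = (-9*(-3))*((-½ - 3/2) + 5) = 27*(-2 + 5) = 27*3 = 81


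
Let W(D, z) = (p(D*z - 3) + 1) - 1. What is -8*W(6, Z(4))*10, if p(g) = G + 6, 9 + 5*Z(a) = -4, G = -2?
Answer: -320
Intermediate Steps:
Z(a) = -13/5 (Z(a) = -9/5 + (1/5)*(-4) = -9/5 - 4/5 = -13/5)
p(g) = 4 (p(g) = -2 + 6 = 4)
W(D, z) = 4 (W(D, z) = (4 + 1) - 1 = 5 - 1 = 4)
-8*W(6, Z(4))*10 = -8*4*10 = -32*10 = -320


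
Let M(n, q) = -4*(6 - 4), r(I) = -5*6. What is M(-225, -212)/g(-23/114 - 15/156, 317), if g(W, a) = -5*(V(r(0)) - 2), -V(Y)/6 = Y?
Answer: 4/445 ≈ 0.0089888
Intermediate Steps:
r(I) = -30
M(n, q) = -8 (M(n, q) = -4*2 = -8)
V(Y) = -6*Y
g(W, a) = -890 (g(W, a) = -5*(-6*(-30) - 2) = -5*(180 - 2) = -5*178 = -890)
M(-225, -212)/g(-23/114 - 15/156, 317) = -8/(-890) = -8*(-1/890) = 4/445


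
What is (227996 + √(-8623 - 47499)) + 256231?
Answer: 484227 + I*√56122 ≈ 4.8423e+5 + 236.9*I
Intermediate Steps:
(227996 + √(-8623 - 47499)) + 256231 = (227996 + √(-56122)) + 256231 = (227996 + I*√56122) + 256231 = 484227 + I*√56122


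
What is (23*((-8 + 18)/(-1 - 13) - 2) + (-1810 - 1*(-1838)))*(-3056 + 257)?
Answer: 674559/7 ≈ 96366.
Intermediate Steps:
(23*((-8 + 18)/(-1 - 13) - 2) + (-1810 - 1*(-1838)))*(-3056 + 257) = (23*(10/(-14) - 2) + (-1810 + 1838))*(-2799) = (23*(10*(-1/14) - 2) + 28)*(-2799) = (23*(-5/7 - 2) + 28)*(-2799) = (23*(-19/7) + 28)*(-2799) = (-437/7 + 28)*(-2799) = -241/7*(-2799) = 674559/7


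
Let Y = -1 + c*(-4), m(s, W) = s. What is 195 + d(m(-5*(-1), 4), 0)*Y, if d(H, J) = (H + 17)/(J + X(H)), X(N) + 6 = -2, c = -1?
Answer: 747/4 ≈ 186.75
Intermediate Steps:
X(N) = -8 (X(N) = -6 - 2 = -8)
d(H, J) = (17 + H)/(-8 + J) (d(H, J) = (H + 17)/(J - 8) = (17 + H)/(-8 + J))
Y = 3 (Y = -1 - 1*(-4) = -1 + 4 = 3)
195 + d(m(-5*(-1), 4), 0)*Y = 195 + ((17 - 5*(-1))/(-8 + 0))*3 = 195 + ((17 + 5)/(-8))*3 = 195 - ⅛*22*3 = 195 - 11/4*3 = 195 - 33/4 = 747/4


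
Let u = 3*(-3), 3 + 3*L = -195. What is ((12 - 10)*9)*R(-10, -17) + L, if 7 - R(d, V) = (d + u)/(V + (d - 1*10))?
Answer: 1878/37 ≈ 50.757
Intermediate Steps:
L = -66 (L = -1 + (⅓)*(-195) = -1 - 65 = -66)
u = -9
R(d, V) = 7 - (-9 + d)/(-10 + V + d) (R(d, V) = 7 - (d - 9)/(V + (d - 1*10)) = 7 - (-9 + d)/(V + (d - 10)) = 7 - (-9 + d)/(V + (-10 + d)) = 7 - (-9 + d)/(-10 + V + d))
((12 - 10)*9)*R(-10, -17) + L = ((12 - 10)*9)*((-61 + 6*(-10) + 7*(-17))/(-10 - 17 - 10)) - 66 = (2*9)*((-61 - 60 - 119)/(-37)) - 66 = 18*(-1/37*(-240)) - 66 = 18*(240/37) - 66 = 4320/37 - 66 = 1878/37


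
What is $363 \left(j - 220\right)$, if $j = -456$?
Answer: $-245388$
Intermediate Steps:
$363 \left(j - 220\right) = 363 \left(-456 - 220\right) = 363 \left(-676\right) = -245388$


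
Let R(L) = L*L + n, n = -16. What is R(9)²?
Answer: 4225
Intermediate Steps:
R(L) = -16 + L² (R(L) = L*L - 16 = L² - 16 = -16 + L²)
R(9)² = (-16 + 9²)² = (-16 + 81)² = 65² = 4225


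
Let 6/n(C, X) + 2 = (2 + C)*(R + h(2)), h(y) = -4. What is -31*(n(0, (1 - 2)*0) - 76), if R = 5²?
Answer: 47027/20 ≈ 2351.4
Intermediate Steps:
R = 25
n(C, X) = 6/(40 + 21*C) (n(C, X) = 6/(-2 + (2 + C)*(25 - 4)) = 6/(-2 + (2 + C)*21) = 6/(-2 + (42 + 21*C)) = 6/(40 + 21*C))
-31*(n(0, (1 - 2)*0) - 76) = -31*(6/(40 + 21*0) - 76) = -31*(6/(40 + 0) - 76) = -31*(6/40 - 76) = -31*(6*(1/40) - 76) = -31*(3/20 - 76) = -31*(-1517/20) = 47027/20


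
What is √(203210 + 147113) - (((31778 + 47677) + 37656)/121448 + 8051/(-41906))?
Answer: -1964937859/2544699944 + √350323 ≈ 591.11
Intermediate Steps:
√(203210 + 147113) - (((31778 + 47677) + 37656)/121448 + 8051/(-41906)) = √350323 - ((79455 + 37656)*(1/121448) + 8051*(-1/41906)) = √350323 - (117111*(1/121448) - 8051/41906) = √350323 - (117111/121448 - 8051/41906) = √350323 - 1*1964937859/2544699944 = √350323 - 1964937859/2544699944 = -1964937859/2544699944 + √350323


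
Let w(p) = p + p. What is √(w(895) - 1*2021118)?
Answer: 64*I*√493 ≈ 1421.0*I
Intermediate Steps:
w(p) = 2*p
√(w(895) - 1*2021118) = √(2*895 - 1*2021118) = √(1790 - 2021118) = √(-2019328) = 64*I*√493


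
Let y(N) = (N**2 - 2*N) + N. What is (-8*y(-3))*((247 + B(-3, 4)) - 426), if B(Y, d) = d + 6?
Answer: 16224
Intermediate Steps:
y(N) = N**2 - N
B(Y, d) = 6 + d
(-8*y(-3))*((247 + B(-3, 4)) - 426) = (-(-24)*(-1 - 3))*((247 + (6 + 4)) - 426) = (-(-24)*(-4))*((247 + 10) - 426) = (-8*12)*(257 - 426) = -96*(-169) = 16224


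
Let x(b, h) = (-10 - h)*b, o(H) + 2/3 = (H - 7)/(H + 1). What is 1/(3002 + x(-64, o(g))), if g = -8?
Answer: 21/78466 ≈ 0.00026763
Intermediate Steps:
o(H) = -⅔ + (-7 + H)/(1 + H) (o(H) = -⅔ + (H - 7)/(H + 1) = -⅔ + (-7 + H)/(1 + H))
x(b, h) = b*(-10 - h)
1/(3002 + x(-64, o(g))) = 1/(3002 - 1*(-64)*(10 + (-23 - 8)/(3*(1 - 8)))) = 1/(3002 - 1*(-64)*(10 + (⅓)*(-31)/(-7))) = 1/(3002 - 1*(-64)*(10 + (⅓)*(-⅐)*(-31))) = 1/(3002 - 1*(-64)*(10 + 31/21)) = 1/(3002 - 1*(-64)*241/21) = 1/(3002 + 15424/21) = 1/(78466/21) = 21/78466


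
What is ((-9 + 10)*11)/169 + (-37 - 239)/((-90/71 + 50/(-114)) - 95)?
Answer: 96536669/33070765 ≈ 2.9191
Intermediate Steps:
((-9 + 10)*11)/169 + (-37 - 239)/((-90/71 + 50/(-114)) - 95) = (1*11)*(1/169) - 276/((-90*1/71 + 50*(-1/114)) - 95) = 11*(1/169) - 276/((-90/71 - 25/57) - 95) = 11/169 - 276/(-6905/4047 - 95) = 11/169 - 276/(-391370/4047) = 11/169 - 276*(-4047/391370) = 11/169 + 558486/195685 = 96536669/33070765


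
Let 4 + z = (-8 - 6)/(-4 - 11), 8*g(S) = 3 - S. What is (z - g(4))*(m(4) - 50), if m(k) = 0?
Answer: 1765/12 ≈ 147.08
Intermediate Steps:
g(S) = 3/8 - S/8 (g(S) = (3 - S)/8 = 3/8 - S/8)
z = -46/15 (z = -4 + (-8 - 6)/(-4 - 11) = -4 - 14/(-15) = -4 - 14*(-1/15) = -4 + 14/15 = -46/15 ≈ -3.0667)
(z - g(4))*(m(4) - 50) = (-46/15 - (3/8 - 1/8*4))*(0 - 50) = (-46/15 - (3/8 - 1/2))*(-50) = (-46/15 - 1*(-1/8))*(-50) = (-46/15 + 1/8)*(-50) = -353/120*(-50) = 1765/12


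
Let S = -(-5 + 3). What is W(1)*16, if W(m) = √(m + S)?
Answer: 16*√3 ≈ 27.713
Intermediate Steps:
S = 2 (S = -1*(-2) = 2)
W(m) = √(2 + m) (W(m) = √(m + 2) = √(2 + m))
W(1)*16 = √(2 + 1)*16 = √3*16 = 16*√3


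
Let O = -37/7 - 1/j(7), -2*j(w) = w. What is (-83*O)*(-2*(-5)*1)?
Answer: 4150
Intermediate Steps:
j(w) = -w/2
O = -5 (O = -37/7 - 1/((-½*7)) = -37*⅐ - 1/(-7/2) = -37/7 - 1*(-2/7) = -37/7 + 2/7 = -5)
(-83*O)*(-2*(-5)*1) = (-83*(-5))*(-2*(-5)*1) = 415*(10*1) = 415*10 = 4150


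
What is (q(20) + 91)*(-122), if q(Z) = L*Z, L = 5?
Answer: -23302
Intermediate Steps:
q(Z) = 5*Z
(q(20) + 91)*(-122) = (5*20 + 91)*(-122) = (100 + 91)*(-122) = 191*(-122) = -23302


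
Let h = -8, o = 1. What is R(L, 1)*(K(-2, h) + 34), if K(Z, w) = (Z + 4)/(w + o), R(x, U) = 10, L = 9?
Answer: 2360/7 ≈ 337.14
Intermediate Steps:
K(Z, w) = (4 + Z)/(1 + w) (K(Z, w) = (Z + 4)/(w + 1) = (4 + Z)/(1 + w))
R(L, 1)*(K(-2, h) + 34) = 10*((4 - 2)/(1 - 8) + 34) = 10*(2/(-7) + 34) = 10*(-⅐*2 + 34) = 10*(-2/7 + 34) = 10*(236/7) = 2360/7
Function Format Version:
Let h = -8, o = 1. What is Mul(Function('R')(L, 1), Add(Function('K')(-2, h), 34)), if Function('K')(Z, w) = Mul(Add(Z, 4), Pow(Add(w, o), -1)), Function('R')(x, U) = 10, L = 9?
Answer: Rational(2360, 7) ≈ 337.14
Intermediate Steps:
Function('K')(Z, w) = Mul(Pow(Add(1, w), -1), Add(4, Z)) (Function('K')(Z, w) = Mul(Add(Z, 4), Pow(Add(w, 1), -1)) = Mul(Add(4, Z), Pow(Add(1, w), -1)) = Mul(Pow(Add(1, w), -1), Add(4, Z)))
Mul(Function('R')(L, 1), Add(Function('K')(-2, h), 34)) = Mul(10, Add(Mul(Pow(Add(1, -8), -1), Add(4, -2)), 34)) = Mul(10, Add(Mul(Pow(-7, -1), 2), 34)) = Mul(10, Add(Mul(Rational(-1, 7), 2), 34)) = Mul(10, Add(Rational(-2, 7), 34)) = Mul(10, Rational(236, 7)) = Rational(2360, 7)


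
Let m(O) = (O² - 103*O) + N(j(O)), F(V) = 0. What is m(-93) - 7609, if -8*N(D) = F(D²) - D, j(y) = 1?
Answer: 84953/8 ≈ 10619.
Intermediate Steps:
N(D) = D/8 (N(D) = -(0 - D)/8 = -(-1)*D/8 = D/8)
m(O) = ⅛ + O² - 103*O (m(O) = (O² - 103*O) + (⅛)*1 = (O² - 103*O) + ⅛ = ⅛ + O² - 103*O)
m(-93) - 7609 = (⅛ + (-93)² - 103*(-93)) - 7609 = (⅛ + 8649 + 9579) - 7609 = 145825/8 - 7609 = 84953/8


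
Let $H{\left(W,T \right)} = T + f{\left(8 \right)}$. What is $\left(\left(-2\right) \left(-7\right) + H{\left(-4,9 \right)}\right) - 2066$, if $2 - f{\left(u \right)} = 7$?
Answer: $-2048$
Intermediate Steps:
$f{\left(u \right)} = -5$ ($f{\left(u \right)} = 2 - 7 = -5$)
$H{\left(W,T \right)} = -5 + T$ ($H{\left(W,T \right)} = T - 5 = -5 + T$)
$\left(\left(-2\right) \left(-7\right) + H{\left(-4,9 \right)}\right) - 2066 = \left(\left(-2\right) \left(-7\right) + \left(-5 + 9\right)\right) - 2066 = \left(14 + 4\right) - 2066 = 18 - 2066 = -2048$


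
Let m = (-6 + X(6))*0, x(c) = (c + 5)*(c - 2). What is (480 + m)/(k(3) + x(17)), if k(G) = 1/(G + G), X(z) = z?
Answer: 2880/1981 ≈ 1.4538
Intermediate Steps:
k(G) = 1/(2*G)
x(c) = (-2 + c)*(5 + c) (x(c) = (5 + c)*(-2 + c) = (-2 + c)*(5 + c))
m = 0 (m = (-6 + 6)*0 = 0*0 = 0)
(480 + m)/(k(3) + x(17)) = (480 + 0)/((½)/3 + (-10 + 17² + 3*17)) = 480/((½)*(⅓) + (-10 + 289 + 51)) = 480/(⅙ + 330) = 480/(1981/6) = 480*(6/1981) = 2880/1981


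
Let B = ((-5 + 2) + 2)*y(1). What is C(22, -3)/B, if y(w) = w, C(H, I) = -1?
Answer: 1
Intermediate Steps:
B = -1 (B = ((-5 + 2) + 2)*1 = (-3 + 2)*1 = -1*1 = -1)
C(22, -3)/B = -1/(-1) = -1*(-1) = 1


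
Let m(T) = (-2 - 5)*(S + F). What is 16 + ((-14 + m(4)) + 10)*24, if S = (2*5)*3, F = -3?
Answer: -4616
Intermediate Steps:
S = 30 (S = 10*3 = 30)
m(T) = -189 (m(T) = (-2 - 5)*(30 - 3) = -7*27 = -189)
16 + ((-14 + m(4)) + 10)*24 = 16 + ((-14 - 189) + 10)*24 = 16 + (-203 + 10)*24 = 16 - 193*24 = 16 - 4632 = -4616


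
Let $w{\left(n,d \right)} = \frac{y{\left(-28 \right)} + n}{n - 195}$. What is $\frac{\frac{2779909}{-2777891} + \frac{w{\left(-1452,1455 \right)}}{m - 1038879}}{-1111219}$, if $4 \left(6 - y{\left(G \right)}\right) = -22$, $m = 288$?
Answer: $\frac{9510406817417357}{10560464206702211605266} \approx 9.0057 \cdot 10^{-7}$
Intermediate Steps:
$y{\left(G \right)} = \frac{23}{2}$ ($y{\left(G \right)} = 6 - - \frac{11}{2} = 6 + \frac{11}{2} = \frac{23}{2}$)
$w{\left(n,d \right)} = \frac{\frac{23}{2} + n}{-195 + n}$ ($w{\left(n,d \right)} = \frac{\frac{23}{2} + n}{n - 195} = \frac{\frac{23}{2} + n}{-195 + n}$)
$\frac{\frac{2779909}{-2777891} + \frac{w{\left(-1452,1455 \right)}}{m - 1038879}}{-1111219} = \frac{\frac{2779909}{-2777891} + \frac{\frac{1}{-195 - 1452} \left(\frac{23}{2} - 1452\right)}{288 - 1038879}}{-1111219} = \left(2779909 \left(- \frac{1}{2777891}\right) + \frac{\frac{1}{-1647} \left(- \frac{2881}{2}\right)}{288 - 1038879}\right) \left(- \frac{1}{1111219}\right) = \left(- \frac{2779909}{2777891} + \frac{\left(- \frac{1}{1647}\right) \left(- \frac{2881}{2}\right)}{-1038591}\right) \left(- \frac{1}{1111219}\right) = \left(- \frac{2779909}{2777891} + \frac{2881}{3294} \left(- \frac{1}{1038591}\right)\right) \left(- \frac{1}{1111219}\right) = \left(- \frac{2779909}{2777891} - \frac{2881}{3421118754}\right) \left(- \frac{1}{1111219}\right) = \left(- \frac{9510406817417357}{9503494996667814}\right) \left(- \frac{1}{1111219}\right) = \frac{9510406817417357}{10560464206702211605266}$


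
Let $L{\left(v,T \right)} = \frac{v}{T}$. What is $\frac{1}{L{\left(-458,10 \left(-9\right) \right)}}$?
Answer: $\frac{45}{229} \approx 0.19651$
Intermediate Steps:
$\frac{1}{L{\left(-458,10 \left(-9\right) \right)}} = \frac{1}{\left(-458\right) \frac{1}{10 \left(-9\right)}} = \frac{1}{\left(-458\right) \frac{1}{-90}} = \frac{1}{\left(-458\right) \left(- \frac{1}{90}\right)} = \frac{1}{\frac{229}{45}} = \frac{45}{229}$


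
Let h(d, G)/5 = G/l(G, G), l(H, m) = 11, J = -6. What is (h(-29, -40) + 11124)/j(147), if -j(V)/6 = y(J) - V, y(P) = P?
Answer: 61082/5049 ≈ 12.098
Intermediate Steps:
h(d, G) = 5*G/11 (h(d, G) = 5*(G/11) = 5*G/11)
j(V) = 36 + 6*V (j(V) = -6*(-6 - V) = 36 + 6*V)
(h(-29, -40) + 11124)/j(147) = ((5/11)*(-40) + 11124)/(36 + 6*147) = (-200/11 + 11124)/(36 + 882) = (122164/11)/918 = (122164/11)*(1/918) = 61082/5049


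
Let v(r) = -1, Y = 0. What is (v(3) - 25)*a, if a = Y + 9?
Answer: -234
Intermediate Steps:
a = 9 (a = 0 + 9 = 9)
(v(3) - 25)*a = (-1 - 25)*9 = -26*9 = -234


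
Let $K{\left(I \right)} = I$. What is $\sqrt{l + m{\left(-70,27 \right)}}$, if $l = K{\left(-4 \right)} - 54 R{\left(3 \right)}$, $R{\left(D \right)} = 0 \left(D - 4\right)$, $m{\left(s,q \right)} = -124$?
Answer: $8 i \sqrt{2} \approx 11.314 i$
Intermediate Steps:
$R{\left(D \right)} = 0$ ($R{\left(D \right)} = 0 \left(D - 4\right) = 0 \left(-4 + D\right) = 0$)
$l = -4$ ($l = -4 - 0 = -4 + 0 = -4$)
$\sqrt{l + m{\left(-70,27 \right)}} = \sqrt{-4 - 124} = \sqrt{-128} = 8 i \sqrt{2}$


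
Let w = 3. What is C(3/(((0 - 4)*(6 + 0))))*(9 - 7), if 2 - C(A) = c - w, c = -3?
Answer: 16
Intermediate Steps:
C(A) = 8 (C(A) = 2 - (-3 - 1*3) = 2 - (-3 - 3) = 2 - 1*(-6) = 2 + 6 = 8)
C(3/(((0 - 4)*(6 + 0))))*(9 - 7) = 8*(9 - 7) = 8*2 = 16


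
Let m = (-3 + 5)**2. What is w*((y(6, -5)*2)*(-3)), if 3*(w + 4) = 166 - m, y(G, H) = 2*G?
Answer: -3600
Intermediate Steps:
m = 4 (m = 2**2 = 4)
w = 50 (w = -4 + (166 - 1*4)/3 = -4 + (166 - 4)/3 = -4 + (1/3)*162 = -4 + 54 = 50)
w*((y(6, -5)*2)*(-3)) = 50*(((2*6)*2)*(-3)) = 50*((12*2)*(-3)) = 50*(24*(-3)) = 50*(-72) = -3600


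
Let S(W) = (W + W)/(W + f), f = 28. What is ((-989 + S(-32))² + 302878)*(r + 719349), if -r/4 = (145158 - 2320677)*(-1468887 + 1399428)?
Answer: -755308428265178745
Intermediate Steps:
r = -604437496884 (r = -4*(145158 - 2320677)*(-1468887 + 1399428) = -(-8702076)*(-69459) = -4*151109374221 = -604437496884)
S(W) = 2*W/(28 + W) (S(W) = (W + W)/(W + 28) = (2*W)/(28 + W) = 2*W/(28 + W))
((-989 + S(-32))² + 302878)*(r + 719349) = ((-989 + 2*(-32)/(28 - 32))² + 302878)*(-604437496884 + 719349) = ((-989 + 2*(-32)/(-4))² + 302878)*(-604436777535) = ((-989 + 2*(-32)*(-¼))² + 302878)*(-604436777535) = ((-989 + 16)² + 302878)*(-604436777535) = ((-973)² + 302878)*(-604436777535) = (946729 + 302878)*(-604436777535) = 1249607*(-604436777535) = -755308428265178745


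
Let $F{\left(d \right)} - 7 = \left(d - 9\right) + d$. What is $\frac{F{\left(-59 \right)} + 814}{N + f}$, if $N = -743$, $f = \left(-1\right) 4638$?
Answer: $- \frac{694}{5381} \approx -0.12897$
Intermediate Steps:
$f = -4638$
$F{\left(d \right)} = -2 + 2 d$ ($F{\left(d \right)} = 7 + \left(\left(d - 9\right) + d\right) = 7 + \left(\left(-9 + d\right) + d\right) = 7 + \left(-9 + 2 d\right) = -2 + 2 d$)
$\frac{F{\left(-59 \right)} + 814}{N + f} = \frac{\left(-2 + 2 \left(-59\right)\right) + 814}{-743 - 4638} = \frac{\left(-2 - 118\right) + 814}{-5381} = \left(-120 + 814\right) \left(- \frac{1}{5381}\right) = 694 \left(- \frac{1}{5381}\right) = - \frac{694}{5381}$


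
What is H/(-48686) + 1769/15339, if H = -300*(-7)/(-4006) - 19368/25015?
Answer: 2158160854909768/18709087366962465 ≈ 0.11535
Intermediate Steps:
H = -65059854/50105045 (H = 2100*(-1/4006) - 19368*1/25015 = -1050/2003 - 19368/25015 = -65059854/50105045 ≈ -1.2985)
H/(-48686) + 1769/15339 = -65059854/50105045/(-48686) + 1769/15339 = -65059854/50105045*(-1/48686) + 1769*(1/15339) = 32529927/1219707110435 + 1769/15339 = 2158160854909768/18709087366962465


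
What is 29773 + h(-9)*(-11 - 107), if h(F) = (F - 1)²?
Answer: 17973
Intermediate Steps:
h(F) = (-1 + F)²
29773 + h(-9)*(-11 - 107) = 29773 + (-1 - 9)²*(-11 - 107) = 29773 + (-10)²*(-118) = 29773 + 100*(-118) = 29773 - 11800 = 17973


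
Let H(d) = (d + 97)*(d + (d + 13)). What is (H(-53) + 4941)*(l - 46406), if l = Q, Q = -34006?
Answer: -68269788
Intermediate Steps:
l = -34006
H(d) = (13 + 2*d)*(97 + d) (H(d) = (97 + d)*(d + (13 + d)) = (97 + d)*(13 + 2*d) = (13 + 2*d)*(97 + d))
(H(-53) + 4941)*(l - 46406) = ((1261 + 2*(-53)**2 + 207*(-53)) + 4941)*(-34006 - 46406) = ((1261 + 2*2809 - 10971) + 4941)*(-80412) = ((1261 + 5618 - 10971) + 4941)*(-80412) = (-4092 + 4941)*(-80412) = 849*(-80412) = -68269788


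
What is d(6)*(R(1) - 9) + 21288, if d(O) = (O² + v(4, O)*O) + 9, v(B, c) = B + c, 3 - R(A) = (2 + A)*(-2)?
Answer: 21288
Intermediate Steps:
R(A) = 7 + 2*A (R(A) = 3 - (2 + A)*(-2) = 3 - (-4 - 2*A) = 3 + (4 + 2*A) = 7 + 2*A)
d(O) = 9 + O² + O*(4 + O) (d(O) = (O² + (4 + O)*O) + 9 = (O² + O*(4 + O)) + 9 = 9 + O² + O*(4 + O))
d(6)*(R(1) - 9) + 21288 = (9 + 6² + 6*(4 + 6))*((7 + 2*1) - 9) + 21288 = (9 + 36 + 6*10)*((7 + 2) - 9) + 21288 = (9 + 36 + 60)*(9 - 9) + 21288 = 105*0 + 21288 = 0 + 21288 = 21288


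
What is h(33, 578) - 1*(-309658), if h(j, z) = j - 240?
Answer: 309451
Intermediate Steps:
h(j, z) = -240 + j
h(33, 578) - 1*(-309658) = (-240 + 33) - 1*(-309658) = -207 + 309658 = 309451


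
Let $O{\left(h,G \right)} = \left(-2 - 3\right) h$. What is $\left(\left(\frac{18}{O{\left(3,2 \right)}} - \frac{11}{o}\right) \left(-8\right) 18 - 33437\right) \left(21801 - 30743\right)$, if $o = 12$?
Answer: $\frac{1481340662}{5} \approx 2.9627 \cdot 10^{8}$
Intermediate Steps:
$O{\left(h,G \right)} = - 5 h$ ($O{\left(h,G \right)} = \left(-2 - 3\right) h = - 5 h$)
$\left(\left(\frac{18}{O{\left(3,2 \right)}} - \frac{11}{o}\right) \left(-8\right) 18 - 33437\right) \left(21801 - 30743\right) = \left(\left(\frac{18}{\left(-5\right) 3} - \frac{11}{12}\right) \left(-8\right) 18 - 33437\right) \left(21801 - 30743\right) = \left(\left(\frac{18}{-15} - \frac{11}{12}\right) \left(-8\right) 18 - 33437\right) \left(-8942\right) = \left(\left(18 \left(- \frac{1}{15}\right) - \frac{11}{12}\right) \left(-8\right) 18 - 33437\right) \left(-8942\right) = \left(\left(- \frac{6}{5} - \frac{11}{12}\right) \left(-8\right) 18 - 33437\right) \left(-8942\right) = \left(\left(- \frac{127}{60}\right) \left(-8\right) 18 - 33437\right) \left(-8942\right) = \left(\frac{254}{15} \cdot 18 - 33437\right) \left(-8942\right) = \left(\frac{1524}{5} - 33437\right) \left(-8942\right) = \left(- \frac{165661}{5}\right) \left(-8942\right) = \frac{1481340662}{5}$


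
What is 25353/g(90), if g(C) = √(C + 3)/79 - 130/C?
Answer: -18512684541/1047196 - 162233847*√93/1047196 ≈ -19172.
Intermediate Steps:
g(C) = -130/C + √(3 + C)/79 (g(C) = √(3 + C)*(1/79) - 130/C = √(3 + C)/79 - 130/C = -130/C + √(3 + C)/79)
25353/g(90) = 25353/(-130/90 + √(3 + 90)/79) = 25353/(-130*1/90 + √93/79) = 25353/(-13/9 + √93/79)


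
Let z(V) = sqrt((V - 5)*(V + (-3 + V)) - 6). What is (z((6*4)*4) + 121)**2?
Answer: (121 + sqrt(17193))**2 ≈ 63566.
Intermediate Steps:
z(V) = sqrt(-6 + (-5 + V)*(-3 + 2*V)) (z(V) = sqrt((-5 + V)*(-3 + 2*V) - 6) = sqrt(-6 + (-5 + V)*(-3 + 2*V)))
(z((6*4)*4) + 121)**2 = (sqrt(9 - 13*6*4*4 + 2*((6*4)*4)**2) + 121)**2 = (sqrt(9 - 312*4 + 2*(24*4)**2) + 121)**2 = (sqrt(9 - 13*96 + 2*96**2) + 121)**2 = (sqrt(9 - 1248 + 2*9216) + 121)**2 = (sqrt(9 - 1248 + 18432) + 121)**2 = (sqrt(17193) + 121)**2 = (121 + sqrt(17193))**2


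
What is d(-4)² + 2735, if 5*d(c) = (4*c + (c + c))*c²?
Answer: 215831/25 ≈ 8633.2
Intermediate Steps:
d(c) = 6*c³/5 (d(c) = ((4*c + (c + c))*c²)/5 = ((4*c + 2*c)*c²)/5 = ((6*c)*c²)/5 = (6*c³)/5 = 6*c³/5)
d(-4)² + 2735 = ((6/5)*(-4)³)² + 2735 = ((6/5)*(-64))² + 2735 = (-384/5)² + 2735 = 147456/25 + 2735 = 215831/25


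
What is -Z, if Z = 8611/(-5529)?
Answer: 8611/5529 ≈ 1.5574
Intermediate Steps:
Z = -8611/5529 (Z = 8611*(-1/5529) = -8611/5529 ≈ -1.5574)
-Z = -1*(-8611/5529) = 8611/5529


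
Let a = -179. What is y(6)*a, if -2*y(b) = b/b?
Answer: 179/2 ≈ 89.500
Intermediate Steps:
y(b) = -1/2 (y(b) = -b/(2*b) = -1/2*1 = -1/2)
y(6)*a = -1/2*(-179) = 179/2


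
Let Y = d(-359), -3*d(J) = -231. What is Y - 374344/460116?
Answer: 8763647/115029 ≈ 76.186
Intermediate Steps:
d(J) = 77 (d(J) = -⅓*(-231) = 77)
Y = 77
Y - 374344/460116 = 77 - 374344/460116 = 77 - 374344*1/460116 = 77 - 93586/115029 = 8763647/115029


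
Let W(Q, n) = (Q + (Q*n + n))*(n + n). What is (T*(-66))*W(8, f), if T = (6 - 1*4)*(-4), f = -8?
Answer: 540672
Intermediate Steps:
T = -8 (T = (6 - 4)*(-4) = 2*(-4) = -8)
W(Q, n) = 2*n*(Q + n + Q*n) (W(Q, n) = (Q + (n + Q*n))*(2*n) = (Q + n + Q*n)*(2*n) = 2*n*(Q + n + Q*n))
(T*(-66))*W(8, f) = (-8*(-66))*(2*(-8)*(8 - 8 + 8*(-8))) = 528*(2*(-8)*(8 - 8 - 64)) = 528*(2*(-8)*(-64)) = 528*1024 = 540672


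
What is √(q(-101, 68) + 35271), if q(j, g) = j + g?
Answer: √35238 ≈ 187.72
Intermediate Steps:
q(j, g) = g + j
√(q(-101, 68) + 35271) = √((68 - 101) + 35271) = √(-33 + 35271) = √35238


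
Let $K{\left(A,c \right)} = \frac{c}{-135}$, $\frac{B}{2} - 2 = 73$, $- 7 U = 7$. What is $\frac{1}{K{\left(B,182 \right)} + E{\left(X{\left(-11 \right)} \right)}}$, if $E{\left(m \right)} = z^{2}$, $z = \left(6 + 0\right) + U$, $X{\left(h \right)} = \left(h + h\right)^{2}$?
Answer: $\frac{135}{3193} \approx 0.04228$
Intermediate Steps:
$U = -1$ ($U = \left(- \frac{1}{7}\right) 7 = -1$)
$B = 150$ ($B = 4 + 2 \cdot 73 = 4 + 146 = 150$)
$X{\left(h \right)} = 4 h^{2}$ ($X{\left(h \right)} = \left(2 h\right)^{2} = 4 h^{2}$)
$K{\left(A,c \right)} = - \frac{c}{135}$ ($K{\left(A,c \right)} = c \left(- \frac{1}{135}\right) = - \frac{c}{135}$)
$z = 5$ ($z = \left(6 + 0\right) - 1 = 6 - 1 = 5$)
$E{\left(m \right)} = 25$ ($E{\left(m \right)} = 5^{2} = 25$)
$\frac{1}{K{\left(B,182 \right)} + E{\left(X{\left(-11 \right)} \right)}} = \frac{1}{\left(- \frac{1}{135}\right) 182 + 25} = \frac{1}{- \frac{182}{135} + 25} = \frac{1}{\frac{3193}{135}} = \frac{135}{3193}$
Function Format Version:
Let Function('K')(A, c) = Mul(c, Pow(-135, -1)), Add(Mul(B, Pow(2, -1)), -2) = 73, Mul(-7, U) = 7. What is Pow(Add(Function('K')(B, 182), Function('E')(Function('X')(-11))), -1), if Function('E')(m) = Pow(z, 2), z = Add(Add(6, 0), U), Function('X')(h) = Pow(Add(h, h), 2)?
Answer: Rational(135, 3193) ≈ 0.042280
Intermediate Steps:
U = -1 (U = Mul(Rational(-1, 7), 7) = -1)
B = 150 (B = Add(4, Mul(2, 73)) = Add(4, 146) = 150)
Function('X')(h) = Mul(4, Pow(h, 2)) (Function('X')(h) = Pow(Mul(2, h), 2) = Mul(4, Pow(h, 2)))
Function('K')(A, c) = Mul(Rational(-1, 135), c) (Function('K')(A, c) = Mul(c, Rational(-1, 135)) = Mul(Rational(-1, 135), c))
z = 5 (z = Add(Add(6, 0), -1) = Add(6, -1) = 5)
Function('E')(m) = 25 (Function('E')(m) = Pow(5, 2) = 25)
Pow(Add(Function('K')(B, 182), Function('E')(Function('X')(-11))), -1) = Pow(Add(Mul(Rational(-1, 135), 182), 25), -1) = Pow(Add(Rational(-182, 135), 25), -1) = Pow(Rational(3193, 135), -1) = Rational(135, 3193)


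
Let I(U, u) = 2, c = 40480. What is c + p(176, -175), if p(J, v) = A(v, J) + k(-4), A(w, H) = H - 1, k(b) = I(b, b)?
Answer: 40657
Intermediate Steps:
k(b) = 2
A(w, H) = -1 + H
p(J, v) = 1 + J (p(J, v) = (-1 + J) + 2 = 1 + J)
c + p(176, -175) = 40480 + (1 + 176) = 40480 + 177 = 40657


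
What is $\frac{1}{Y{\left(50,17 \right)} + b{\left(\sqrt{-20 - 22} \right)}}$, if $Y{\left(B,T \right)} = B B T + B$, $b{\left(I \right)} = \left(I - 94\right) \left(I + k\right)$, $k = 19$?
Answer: $\frac{6787}{276419589} + \frac{25 i \sqrt{42}}{552839178} \approx 2.4553 \cdot 10^{-5} + 2.9307 \cdot 10^{-7} i$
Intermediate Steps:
$b{\left(I \right)} = \left(-94 + I\right) \left(19 + I\right)$ ($b{\left(I \right)} = \left(I - 94\right) \left(I + 19\right) = \left(-94 + I\right) \left(19 + I\right)$)
$Y{\left(B,T \right)} = B + T B^{2}$ ($Y{\left(B,T \right)} = B^{2} T + B = T B^{2} + B = B + T B^{2}$)
$\frac{1}{Y{\left(50,17 \right)} + b{\left(\sqrt{-20 - 22} \right)}} = \frac{1}{50 \left(1 + 50 \cdot 17\right) - \left(1786 + 42 + 75 \sqrt{-20 - 22}\right)} = \frac{1}{50 \left(1 + 850\right) - \left(1786 + 42 + 75 i \sqrt{42}\right)} = \frac{1}{50 \cdot 851 - \left(1786 + 42 + 75 i \sqrt{42}\right)} = \frac{1}{42550 - \left(1828 + 75 i \sqrt{42}\right)} = \frac{1}{40722 - 75 i \sqrt{42}}$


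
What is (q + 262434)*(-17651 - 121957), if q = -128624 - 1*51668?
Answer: -11467680336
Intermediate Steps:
q = -180292 (q = -128624 - 51668 = -180292)
(q + 262434)*(-17651 - 121957) = (-180292 + 262434)*(-17651 - 121957) = 82142*(-139608) = -11467680336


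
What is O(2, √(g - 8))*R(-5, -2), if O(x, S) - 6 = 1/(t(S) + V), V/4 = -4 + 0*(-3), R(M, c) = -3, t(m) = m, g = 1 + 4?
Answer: -4614/259 + 3*I*√3/259 ≈ -17.815 + 0.020062*I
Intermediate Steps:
g = 5
V = -16 (V = 4*(-4 + 0*(-3)) = 4*(-4 + 0) = 4*(-4) = -16)
O(x, S) = 6 + 1/(-16 + S) (O(x, S) = 6 + 1/(S - 16) = 6 + 1/(-16 + S))
O(2, √(g - 8))*R(-5, -2) = ((-95 + 6*√(5 - 8))/(-16 + √(5 - 8)))*(-3) = ((-95 + 6*√(-3))/(-16 + √(-3)))*(-3) = ((-95 + 6*(I*√3))/(-16 + I*√3))*(-3) = ((-95 + 6*I*√3)/(-16 + I*√3))*(-3) = -3*(-95 + 6*I*√3)/(-16 + I*√3)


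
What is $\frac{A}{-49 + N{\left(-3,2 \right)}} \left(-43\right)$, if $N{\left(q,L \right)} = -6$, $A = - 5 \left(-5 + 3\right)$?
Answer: $\frac{86}{11} \approx 7.8182$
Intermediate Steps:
$A = 10$ ($A = \left(-5\right) \left(-2\right) = 10$)
$\frac{A}{-49 + N{\left(-3,2 \right)}} \left(-43\right) = \frac{1}{-49 - 6} \cdot 10 \left(-43\right) = \frac{1}{-55} \cdot 10 \left(-43\right) = \left(- \frac{1}{55}\right) 10 \left(-43\right) = \left(- \frac{2}{11}\right) \left(-43\right) = \frac{86}{11}$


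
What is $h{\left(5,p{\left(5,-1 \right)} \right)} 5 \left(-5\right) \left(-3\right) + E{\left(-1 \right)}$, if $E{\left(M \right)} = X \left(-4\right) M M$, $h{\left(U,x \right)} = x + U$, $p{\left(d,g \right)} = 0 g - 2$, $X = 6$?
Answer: $201$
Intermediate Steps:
$p{\left(d,g \right)} = -2$ ($p{\left(d,g \right)} = 0 - 2 = -2$)
$h{\left(U,x \right)} = U + x$
$E{\left(M \right)} = - 24 M^{2}$ ($E{\left(M \right)} = 6 \left(-4\right) M M = - 24 M^{2}$)
$h{\left(5,p{\left(5,-1 \right)} \right)} 5 \left(-5\right) \left(-3\right) + E{\left(-1 \right)} = \left(5 - 2\right) 5 \left(-5\right) \left(-3\right) - 24 \left(-1\right)^{2} = 3 \left(\left(-25\right) \left(-3\right)\right) - 24 = 3 \cdot 75 - 24 = 225 - 24 = 201$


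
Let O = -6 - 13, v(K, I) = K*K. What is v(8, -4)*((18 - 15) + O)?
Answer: -1024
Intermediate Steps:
v(K, I) = K²
O = -19
v(8, -4)*((18 - 15) + O) = 8²*((18 - 15) - 19) = 64*(3 - 19) = 64*(-16) = -1024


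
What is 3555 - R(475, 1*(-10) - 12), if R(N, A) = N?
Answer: 3080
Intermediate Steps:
3555 - R(475, 1*(-10) - 12) = 3555 - 1*475 = 3555 - 475 = 3080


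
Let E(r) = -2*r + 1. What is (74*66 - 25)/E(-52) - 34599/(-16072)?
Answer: 11675249/241080 ≈ 48.429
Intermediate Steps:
E(r) = 1 - 2*r
(74*66 - 25)/E(-52) - 34599/(-16072) = (74*66 - 25)/(1 - 2*(-52)) - 34599/(-16072) = (4884 - 25)/(1 + 104) - 34599*(-1/16072) = 4859/105 + 34599/16072 = 11675249/241080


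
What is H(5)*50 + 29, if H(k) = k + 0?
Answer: 279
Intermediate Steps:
H(k) = k
H(5)*50 + 29 = 5*50 + 29 = 250 + 29 = 279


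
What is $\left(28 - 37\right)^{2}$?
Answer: $81$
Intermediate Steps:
$\left(28 - 37\right)^{2} = \left(-9\right)^{2} = 81$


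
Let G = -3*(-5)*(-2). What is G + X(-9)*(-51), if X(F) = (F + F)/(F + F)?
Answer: -81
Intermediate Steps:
G = -30 (G = 15*(-2) = -30)
X(F) = 1 (X(F) = (2*F)/((2*F)) = (2*F)*(1/(2*F)) = 1)
G + X(-9)*(-51) = -30 + 1*(-51) = -30 - 51 = -81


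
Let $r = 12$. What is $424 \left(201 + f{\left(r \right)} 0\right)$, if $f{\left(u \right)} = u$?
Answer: $85224$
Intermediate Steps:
$424 \left(201 + f{\left(r \right)} 0\right) = 424 \left(201 + 12 \cdot 0\right) = 424 \left(201 + 0\right) = 424 \cdot 201 = 85224$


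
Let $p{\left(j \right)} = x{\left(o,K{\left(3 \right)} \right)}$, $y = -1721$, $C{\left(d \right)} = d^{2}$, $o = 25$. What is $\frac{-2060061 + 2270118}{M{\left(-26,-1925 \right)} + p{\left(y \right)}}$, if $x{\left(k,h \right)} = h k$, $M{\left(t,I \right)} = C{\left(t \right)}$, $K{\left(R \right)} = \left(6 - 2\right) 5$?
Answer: $\frac{70019}{392} \approx 178.62$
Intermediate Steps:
$K{\left(R \right)} = 20$ ($K{\left(R \right)} = 4 \cdot 5 = 20$)
$M{\left(t,I \right)} = t^{2}$
$p{\left(j \right)} = 500$ ($p{\left(j \right)} = 20 \cdot 25 = 500$)
$\frac{-2060061 + 2270118}{M{\left(-26,-1925 \right)} + p{\left(y \right)}} = \frac{-2060061 + 2270118}{\left(-26\right)^{2} + 500} = \frac{210057}{676 + 500} = \frac{210057}{1176} = 210057 \cdot \frac{1}{1176} = \frac{70019}{392}$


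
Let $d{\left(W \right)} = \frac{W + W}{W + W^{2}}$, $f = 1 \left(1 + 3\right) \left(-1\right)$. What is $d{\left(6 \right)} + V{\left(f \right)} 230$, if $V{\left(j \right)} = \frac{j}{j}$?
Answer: $\frac{1612}{7} \approx 230.29$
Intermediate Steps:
$f = -4$ ($f = 1 \cdot 4 \left(-1\right) = 4 \left(-1\right) = -4$)
$V{\left(j \right)} = 1$
$d{\left(W \right)} = \frac{2 W}{W + W^{2}}$
$d{\left(6 \right)} + V{\left(f \right)} 230 = \frac{2}{1 + 6} + 1 \cdot 230 = \frac{2}{7} + 230 = \frac{1612}{7}$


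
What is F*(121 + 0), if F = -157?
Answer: -18997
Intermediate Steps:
F*(121 + 0) = -157*(121 + 0) = -157*121 = -18997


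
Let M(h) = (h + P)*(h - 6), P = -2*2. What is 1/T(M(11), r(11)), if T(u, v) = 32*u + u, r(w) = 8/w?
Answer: 1/1155 ≈ 0.00086580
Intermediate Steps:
P = -4
M(h) = (-6 + h)*(-4 + h) (M(h) = (h - 4)*(h - 6) = (-4 + h)*(-6 + h) = (-6 + h)*(-4 + h))
T(u, v) = 33*u
1/T(M(11), r(11)) = 1/(33*(24 + 11**2 - 10*11)) = 1/(33*(24 + 121 - 110)) = 1/(33*35) = 1/1155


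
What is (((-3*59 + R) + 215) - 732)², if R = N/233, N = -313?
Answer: 26248860225/54289 ≈ 4.8350e+5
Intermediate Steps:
R = -313/233 ≈ -1.3433
(((-3*59 + R) + 215) - 732)² = (((-3*59 - 313/233) + 215) - 732)² = (((-177 - 313/233) + 215) - 732)² = ((-41554/233 + 215) - 732)² = (8541/233 - 732)² = (-162015/233)² = 26248860225/54289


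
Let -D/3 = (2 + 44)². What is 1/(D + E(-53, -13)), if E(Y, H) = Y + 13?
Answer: -1/6388 ≈ -0.00015654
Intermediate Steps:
E(Y, H) = 13 + Y
D = -6348 (D = -3*(2 + 44)² = -3*46² = -3*2116 = -6348)
1/(D + E(-53, -13)) = 1/(-6348 + (13 - 53)) = 1/(-6348 - 40) = 1/(-6388) = -1/6388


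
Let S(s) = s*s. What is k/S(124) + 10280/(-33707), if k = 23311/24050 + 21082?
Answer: 359175937421/336881240800 ≈ 1.0662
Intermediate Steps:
S(s) = s²
k = 507045411/24050 (k = 23311*(1/24050) + 21082 = 23311/24050 + 21082 = 507045411/24050 ≈ 21083.)
k/S(124) + 10280/(-33707) = 507045411/(24050*(124²)) + 10280/(-33707) = (507045411/24050)/15376 + 10280*(-1/33707) = (507045411/24050)*(1/15376) - 10280/33707 = 507045411/369792800 - 10280/33707 = 359175937421/336881240800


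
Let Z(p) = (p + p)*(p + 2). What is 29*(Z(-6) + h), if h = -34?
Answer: 406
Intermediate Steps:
Z(p) = 2*p*(2 + p) (Z(p) = (2*p)*(2 + p) = 2*p*(2 + p))
29*(Z(-6) + h) = 29*(2*(-6)*(2 - 6) - 34) = 29*(2*(-6)*(-4) - 34) = 29*(48 - 34) = 29*14 = 406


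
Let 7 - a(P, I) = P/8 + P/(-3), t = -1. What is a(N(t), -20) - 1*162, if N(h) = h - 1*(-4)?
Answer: -1235/8 ≈ -154.38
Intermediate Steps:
N(h) = 4 + h (N(h) = h + 4 = 4 + h)
a(P, I) = 7 + 5*P/24 (a(P, I) = 7 - (P/8 + P/(-3)) = 7 - (P*(1/8) + P*(-1/3)) = 7 - (P/8 - P/3) = 7 - (-5)*P/24 = 7 + 5*P/24)
a(N(t), -20) - 1*162 = (7 + 5*(4 - 1)/24) - 1*162 = (7 + (5/24)*3) - 162 = (7 + 5/8) - 162 = 61/8 - 162 = -1235/8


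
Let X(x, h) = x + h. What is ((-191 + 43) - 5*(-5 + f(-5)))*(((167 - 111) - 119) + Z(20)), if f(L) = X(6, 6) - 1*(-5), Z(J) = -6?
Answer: 14352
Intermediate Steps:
X(x, h) = h + x
f(L) = 17 (f(L) = (6 + 6) - 1*(-5) = 12 + 5 = 17)
((-191 + 43) - 5*(-5 + f(-5)))*(((167 - 111) - 119) + Z(20)) = ((-191 + 43) - 5*(-5 + 17))*(((167 - 111) - 119) - 6) = (-148 - 5*12)*((56 - 119) - 6) = (-148 - 60)*(-63 - 6) = -208*(-69) = 14352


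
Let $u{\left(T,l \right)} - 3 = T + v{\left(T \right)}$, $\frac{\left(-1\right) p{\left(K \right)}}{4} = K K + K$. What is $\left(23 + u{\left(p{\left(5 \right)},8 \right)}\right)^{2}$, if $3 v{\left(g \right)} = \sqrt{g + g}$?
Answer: $\frac{26428}{3} - \frac{752 i \sqrt{15}}{3} \approx 8809.3 - 970.83 i$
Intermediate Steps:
$v{\left(g \right)} = \frac{\sqrt{2} \sqrt{g}}{3}$ ($v{\left(g \right)} = \frac{\sqrt{g + g}}{3} = \frac{\sqrt{2 g}}{3} = \frac{\sqrt{2} \sqrt{g}}{3}$)
$p{\left(K \right)} = - 4 K - 4 K^{2}$ ($p{\left(K \right)} = - 4 \left(K K + K\right) = - 4 \left(K^{2} + K\right) = - 4 \left(K + K^{2}\right) = - 4 K - 4 K^{2}$)
$u{\left(T,l \right)} = 3 + T + \frac{\sqrt{2} \sqrt{T}}{3}$ ($u{\left(T,l \right)} = 3 + \left(T + \frac{\sqrt{2} \sqrt{T}}{3}\right) = 3 + T + \frac{\sqrt{2} \sqrt{T}}{3}$)
$\left(23 + u{\left(p{\left(5 \right)},8 \right)}\right)^{2} = \left(23 + \left(3 - 20 \left(1 + 5\right) + \frac{\sqrt{2} \sqrt{\left(-4\right) 5 \left(1 + 5\right)}}{3}\right)\right)^{2} = \left(23 + \left(3 - 20 \cdot 6 + \frac{\sqrt{2} \sqrt{\left(-4\right) 5 \cdot 6}}{3}\right)\right)^{2} = \left(23 + \left(3 - 120 + \frac{\sqrt{2} \sqrt{-120}}{3}\right)\right)^{2} = \left(23 + \left(3 - 120 + \frac{\sqrt{2} \cdot 2 i \sqrt{30}}{3}\right)\right)^{2} = \left(23 + \left(3 - 120 + \frac{4 i \sqrt{15}}{3}\right)\right)^{2} = \left(23 - \left(117 - \frac{4 i \sqrt{15}}{3}\right)\right)^{2} = \left(-94 + \frac{4 i \sqrt{15}}{3}\right)^{2}$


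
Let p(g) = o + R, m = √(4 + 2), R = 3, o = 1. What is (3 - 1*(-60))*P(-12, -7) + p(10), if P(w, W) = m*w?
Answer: 4 - 756*√6 ≈ -1847.8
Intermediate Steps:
m = √6 ≈ 2.4495
p(g) = 4 (p(g) = 1 + 3 = 4)
P(w, W) = w*√6 (P(w, W) = √6*w = w*√6)
(3 - 1*(-60))*P(-12, -7) + p(10) = (3 - 1*(-60))*(-12*√6) + 4 = (3 + 60)*(-12*√6) + 4 = 63*(-12*√6) + 4 = -756*√6 + 4 = 4 - 756*√6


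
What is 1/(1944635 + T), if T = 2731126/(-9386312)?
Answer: 4693156/9126474052497 ≈ 5.1424e-7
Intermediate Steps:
T = -1365563/4693156 (T = 2731126*(-1/9386312) = -1365563/4693156 ≈ -0.29097)
1/(1944635 + T) = 1/(1944635 - 1365563/4693156) = 1/(9126474052497/4693156) = 4693156/9126474052497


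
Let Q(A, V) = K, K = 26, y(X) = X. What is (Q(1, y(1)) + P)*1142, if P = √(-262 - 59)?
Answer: 29692 + 1142*I*√321 ≈ 29692.0 + 20461.0*I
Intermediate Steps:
Q(A, V) = 26
P = I*√321 (P = √(-321) = I*√321 ≈ 17.916*I)
(Q(1, y(1)) + P)*1142 = (26 + I*√321)*1142 = 29692 + 1142*I*√321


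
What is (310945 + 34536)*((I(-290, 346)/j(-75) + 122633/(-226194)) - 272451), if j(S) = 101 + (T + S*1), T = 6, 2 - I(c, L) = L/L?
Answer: -340654752362336735/3619104 ≈ -9.4127e+10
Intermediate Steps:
I(c, L) = 1 (I(c, L) = 2 - L/L = 2 - 1*1 = 2 - 1 = 1)
j(S) = 107 + S (j(S) = 101 + (6 + S*1) = 101 + (6 + S) = 107 + S)
(310945 + 34536)*((I(-290, 346)/j(-75) + 122633/(-226194)) - 272451) = (310945 + 34536)*((1/(107 - 75) + 122633/(-226194)) - 272451) = 345481*((1/32 + 122633*(-1/226194)) - 272451) = 345481*((1*(1/32) - 122633/226194) - 272451) = 345481*((1/32 - 122633/226194) - 272451) = 345481*(-1849031/3619104 - 272451) = 345481*(-986030352935/3619104) = -340654752362336735/3619104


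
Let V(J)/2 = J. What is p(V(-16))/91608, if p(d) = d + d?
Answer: -8/11451 ≈ -0.00069863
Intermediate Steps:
V(J) = 2*J
p(d) = 2*d
p(V(-16))/91608 = (2*(2*(-16)))/91608 = (2*(-32))*(1/91608) = -64*1/91608 = -8/11451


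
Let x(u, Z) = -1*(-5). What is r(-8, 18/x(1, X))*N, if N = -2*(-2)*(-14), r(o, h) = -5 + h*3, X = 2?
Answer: -1624/5 ≈ -324.80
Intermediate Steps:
x(u, Z) = 5
r(o, h) = -5 + 3*h
N = -56 (N = 4*(-14) = -56)
r(-8, 18/x(1, X))*N = (-5 + 3*(18/5))*(-56) = (-5 + 54/5)*(-56) = (29/5)*(-56) = -1624/5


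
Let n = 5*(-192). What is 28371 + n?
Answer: 27411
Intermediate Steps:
n = -960
28371 + n = 28371 - 960 = 27411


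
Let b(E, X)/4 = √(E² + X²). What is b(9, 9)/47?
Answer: 36*√2/47 ≈ 1.0832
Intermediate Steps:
b(E, X) = 4*√(E² + X²)
b(9, 9)/47 = (4*√(9² + 9²))/47 = (4*√(81 + 81))/47 = (4*√162)/47 = (4*(9*√2))/47 = (36*√2)/47 = 36*√2/47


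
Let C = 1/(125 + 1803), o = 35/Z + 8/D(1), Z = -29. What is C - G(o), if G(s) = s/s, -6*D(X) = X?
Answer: -1927/1928 ≈ -0.99948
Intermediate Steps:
D(X) = -X/6
o = -1427/29 (o = 35/(-29) + 8/((-⅙*1)) = 35*(-1/29) + 8/(-⅙) = -35/29 + 8*(-6) = -35/29 - 48 = -1427/29 ≈ -49.207)
G(s) = 1
C = 1/1928 ≈ 0.00051867
C - G(o) = 1/1928 - 1*1 = 1/1928 - 1 = -1927/1928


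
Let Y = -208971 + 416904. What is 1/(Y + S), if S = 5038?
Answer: 1/212971 ≈ 4.6955e-6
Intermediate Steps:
Y = 207933
1/(Y + S) = 1/(207933 + 5038) = 1/212971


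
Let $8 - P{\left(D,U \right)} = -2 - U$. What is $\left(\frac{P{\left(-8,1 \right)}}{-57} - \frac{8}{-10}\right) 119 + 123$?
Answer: $\frac{55642}{285} \approx 195.24$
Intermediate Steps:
$P{\left(D,U \right)} = 10 + U$ ($P{\left(D,U \right)} = 8 - \left(-2 - U\right) = 8 + \left(2 + U\right) = 10 + U$)
$\left(\frac{P{\left(-8,1 \right)}}{-57} - \frac{8}{-10}\right) 119 + 123 = \left(\frac{10 + 1}{-57} - \frac{8}{-10}\right) 119 + 123 = \left(11 \left(- \frac{1}{57}\right) - - \frac{4}{5}\right) 119 + 123 = \left(- \frac{11}{57} + \frac{4}{5}\right) 119 + 123 = \frac{173}{285} \cdot 119 + 123 = \frac{20587}{285} + 123 = \frac{55642}{285}$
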